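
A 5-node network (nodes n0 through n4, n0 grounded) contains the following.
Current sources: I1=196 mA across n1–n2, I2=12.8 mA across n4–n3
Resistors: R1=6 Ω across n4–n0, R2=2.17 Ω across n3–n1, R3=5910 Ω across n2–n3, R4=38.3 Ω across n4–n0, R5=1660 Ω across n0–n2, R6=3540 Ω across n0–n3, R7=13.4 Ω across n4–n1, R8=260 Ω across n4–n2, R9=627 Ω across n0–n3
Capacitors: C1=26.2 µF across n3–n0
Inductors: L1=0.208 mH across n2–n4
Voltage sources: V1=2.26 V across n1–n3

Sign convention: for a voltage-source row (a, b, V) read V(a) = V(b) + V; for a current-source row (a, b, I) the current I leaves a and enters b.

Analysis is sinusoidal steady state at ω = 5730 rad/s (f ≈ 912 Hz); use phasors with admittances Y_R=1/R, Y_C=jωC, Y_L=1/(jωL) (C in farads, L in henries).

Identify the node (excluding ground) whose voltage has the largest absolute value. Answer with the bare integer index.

1

MNA unknowns: 4 node voltages V₁..V_4 plus 1 source current (V1)
I1: z[1]−=0.196, z[2]+=0.196
R1: Y=0.1667+0.000j on G[4,0]
R2: Y=0.4608+0.000j on G[3,1]
R3: Y=0.0001692+0.000j on G[2,3]
I2: z[4]−=0.0128, z[3]+=0.0128
R4: Y=0.02611+0.000j on G[4,0]
C1: Y=0.000+0.1501j on G[3,0]
R5: Y=0.0006024+0.000j on G[0,2]
L1: Y=0.000-0.8390j on G[2,4]
R6: Y=0.0002825+0.000j on G[0,3]
R7: Y=0.07463+0.000j on G[4,1]
R8: Y=0.003846+0.000j on G[4,2]
R9: Y=0.001595+0.000j on G[0,3]
V1: row V1−V3=2.26, i_V1 at 1,3
solve → V1=1.708+1.485j, V2=1.159+0.6459j, V3=-0.5521+1.485j, V4=1.158+0.4135j
aux → i_V1=-1.279-0.07995j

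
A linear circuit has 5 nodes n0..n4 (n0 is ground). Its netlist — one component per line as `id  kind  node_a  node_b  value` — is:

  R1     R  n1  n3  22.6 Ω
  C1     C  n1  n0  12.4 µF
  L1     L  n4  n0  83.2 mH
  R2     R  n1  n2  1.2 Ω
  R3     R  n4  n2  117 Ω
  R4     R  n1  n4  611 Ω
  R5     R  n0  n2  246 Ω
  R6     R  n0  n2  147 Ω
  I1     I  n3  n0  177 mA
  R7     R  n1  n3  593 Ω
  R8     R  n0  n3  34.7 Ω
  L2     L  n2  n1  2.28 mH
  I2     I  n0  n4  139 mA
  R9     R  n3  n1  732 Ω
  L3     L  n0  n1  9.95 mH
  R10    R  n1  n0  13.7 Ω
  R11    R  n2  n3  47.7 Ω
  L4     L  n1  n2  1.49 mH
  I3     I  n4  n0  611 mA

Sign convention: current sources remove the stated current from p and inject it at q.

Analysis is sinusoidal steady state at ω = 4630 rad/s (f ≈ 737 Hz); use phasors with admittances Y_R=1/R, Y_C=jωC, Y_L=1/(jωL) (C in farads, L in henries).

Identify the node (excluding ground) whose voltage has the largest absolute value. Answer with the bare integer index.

Apply KCL at each of the 4 non-ground nodes and solve the resulting linear system.
Node n1: branches {R1, C1, R2, R4, R7, L2, R9, L3, R10, L4} → V_1 = -5.174+0.5958j
Node n2: branches {R2, R3, R5, R6, L2, R11, L4} → V_2 = -5.483+0.3747j
Node n3: branches {R1, I1, R7, R8, R9, R11} → V_3 = -5.528+0.3712j
Node n4: branches {L1, R3, R4, I2, I3} → V_4 = -48.72-12.01j

4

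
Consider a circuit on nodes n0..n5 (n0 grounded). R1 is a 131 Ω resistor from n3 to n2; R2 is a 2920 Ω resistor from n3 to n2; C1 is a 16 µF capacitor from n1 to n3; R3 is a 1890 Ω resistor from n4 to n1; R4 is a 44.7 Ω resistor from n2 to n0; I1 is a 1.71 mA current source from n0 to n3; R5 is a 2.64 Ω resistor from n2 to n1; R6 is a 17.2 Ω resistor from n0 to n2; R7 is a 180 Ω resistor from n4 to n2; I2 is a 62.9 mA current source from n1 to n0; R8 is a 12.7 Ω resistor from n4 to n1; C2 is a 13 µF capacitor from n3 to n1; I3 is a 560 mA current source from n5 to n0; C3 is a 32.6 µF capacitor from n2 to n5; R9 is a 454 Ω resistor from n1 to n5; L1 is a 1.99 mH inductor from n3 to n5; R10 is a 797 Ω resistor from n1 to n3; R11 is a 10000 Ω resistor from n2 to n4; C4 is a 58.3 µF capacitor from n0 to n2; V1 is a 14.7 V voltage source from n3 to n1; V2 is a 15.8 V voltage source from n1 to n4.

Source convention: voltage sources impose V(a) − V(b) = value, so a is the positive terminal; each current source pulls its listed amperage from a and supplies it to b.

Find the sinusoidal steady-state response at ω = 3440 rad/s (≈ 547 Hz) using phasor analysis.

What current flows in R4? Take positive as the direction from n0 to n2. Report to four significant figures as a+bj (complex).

0.02396-0.05968j A

Apply KCL at each of the 5 non-ground nodes and solve the resulting linear system.
Node n1: branches {C1, R3, R5, I2, R8, C2, R9, R10, V1, V2} → V_1 = -12.36-0.9697j
Node n2: branches {R1, R2, R4, R5, R6, R7, C3, R11, C4} → V_2 = -1.071+2.668j
Node n3: branches {R1, R2, C1, I1, C2, L1, R10, V1} → V_3 = 2.339-0.9697j
Node n4: branches {R3, R7, R8, R11, V2} → V_4 = -28.16-0.9697j
Node n5: branches {I3, C3, R9, L1} → V_5 = 11.66-31.05j
Source currents: i(V1)=-4.438-2.799j, i(V2)=-1.406-0.02057j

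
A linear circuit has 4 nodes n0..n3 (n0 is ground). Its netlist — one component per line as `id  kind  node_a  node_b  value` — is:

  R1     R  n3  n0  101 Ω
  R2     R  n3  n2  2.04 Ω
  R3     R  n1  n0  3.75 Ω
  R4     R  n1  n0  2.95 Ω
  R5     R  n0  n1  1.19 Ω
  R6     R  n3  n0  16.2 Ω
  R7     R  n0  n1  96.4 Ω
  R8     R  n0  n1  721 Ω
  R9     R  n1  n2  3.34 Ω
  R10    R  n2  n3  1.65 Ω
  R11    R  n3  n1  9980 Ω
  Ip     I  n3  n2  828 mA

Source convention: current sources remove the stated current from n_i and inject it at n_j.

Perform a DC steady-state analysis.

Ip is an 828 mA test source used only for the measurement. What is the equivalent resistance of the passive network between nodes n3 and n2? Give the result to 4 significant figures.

Element admittances at DC:
  Y(R1) = 0.009901 S between n3,n0
  Y(R2) = 0.4902 S between n3,n2
  Y(R3) = 0.2667 S between n1,n0
  Y(R4) = 0.3390 S between n1,n0
  Y(R5) = 0.8403 S between n0,n1
  Y(R6) = 0.06173 S between n3,n0
  Y(R7) = 0.01037 S between n0,n1
  Y(R8) = 0.001387 S between n0,n1
  Y(R9) = 0.2994 S between n1,n2
  Y(R10) = 0.6061 S between n2,n3
  Y(R11) = 0.0001002 S between n3,n1
  Ip: injects 0.828 A into n2 (from n3)
Assemble and solve the 3×3 MNA system:
  V(n1)=0.02741  V(n2)=0.1610  V(n3)=-0.5578

R_eq = 0.8681 Ω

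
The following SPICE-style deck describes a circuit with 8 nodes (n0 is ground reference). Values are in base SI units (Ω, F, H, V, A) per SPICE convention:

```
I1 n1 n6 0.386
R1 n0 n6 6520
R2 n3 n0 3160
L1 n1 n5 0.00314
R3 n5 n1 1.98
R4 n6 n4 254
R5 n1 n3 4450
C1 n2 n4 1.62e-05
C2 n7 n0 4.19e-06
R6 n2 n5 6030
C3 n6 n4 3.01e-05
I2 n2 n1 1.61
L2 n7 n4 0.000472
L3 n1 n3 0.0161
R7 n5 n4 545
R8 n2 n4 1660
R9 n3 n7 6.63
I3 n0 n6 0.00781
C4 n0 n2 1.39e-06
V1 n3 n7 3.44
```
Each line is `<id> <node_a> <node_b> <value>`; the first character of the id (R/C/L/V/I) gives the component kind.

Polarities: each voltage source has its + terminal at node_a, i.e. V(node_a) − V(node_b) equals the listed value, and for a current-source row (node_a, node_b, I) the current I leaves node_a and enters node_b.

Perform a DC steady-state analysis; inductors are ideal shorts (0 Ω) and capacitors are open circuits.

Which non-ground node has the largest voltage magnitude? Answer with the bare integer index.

2

MNA unknowns: 7 node voltages V₁..V_7 plus 4 source currents (L1, L2, L3, V1)
I1: z[1]−=0.386, z[6]+=0.386
R1: Y=0.0001534 on G[0,6]
R2: Y=0.0003165 on G[3,0]
L1: row V1−V5=0, i_L1 at 1,5
R3: Y=0.5051 on G[5,1]
R4: Y=0.003937 on G[6,4]
R5: Y=0.0002247 on G[1,3]
C1: Y=0.000 on G[2,4]
C2: Y=0.000 on G[7,0]
R6: Y=0.0001658 on G[2,5]
C3: Y=0.000 on G[6,4]
I2: z[2]−=1.61, z[1]+=1.61
L2: row V7−V4=0, i_L2 at 7,4
L3: row V1−V3=0, i_L3 at 1,3
R7: Y=0.001835 on G[5,4]
R8: Y=0.0006024 on G[2,4]
R9: Y=0.1508 on G[3,7]
I3: z[0]−=0.00781, z[6]+=0.00781
C4: Y=0.000 on G[0,2]
V1: row V3−V7=3.44, i_V1 at 3,7
solve → V1=-13.90, V2=-2112, V3=-13.90, V4=-17.34, V5=-13.90, V6=79.59, V7=-17.34
aux → i_L1=0.3543, i_L2=0.8741, i_L3=0.8697, i_V1=0.3552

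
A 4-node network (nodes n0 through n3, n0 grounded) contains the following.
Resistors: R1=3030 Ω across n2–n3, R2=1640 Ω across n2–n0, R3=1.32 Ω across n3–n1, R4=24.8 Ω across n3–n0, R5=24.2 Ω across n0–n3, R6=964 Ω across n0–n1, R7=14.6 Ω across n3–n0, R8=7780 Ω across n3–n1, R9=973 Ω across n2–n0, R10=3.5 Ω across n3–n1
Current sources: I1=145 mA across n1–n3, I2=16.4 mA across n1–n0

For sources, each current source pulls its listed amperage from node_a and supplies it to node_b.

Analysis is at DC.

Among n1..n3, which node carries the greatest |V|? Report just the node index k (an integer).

1

Apply KCL at each of the 3 non-ground nodes and solve the resulting linear system.
Node n1: branches {I1, R3, R6, R8, R10, I2} → V_1 = -0.2617
Node n2: branches {R1, R2, R9} → V_2 = -0.01799
Node n3: branches {R1, I1, R3, R4, R5, R7, R8, R10} → V_3 = -0.1072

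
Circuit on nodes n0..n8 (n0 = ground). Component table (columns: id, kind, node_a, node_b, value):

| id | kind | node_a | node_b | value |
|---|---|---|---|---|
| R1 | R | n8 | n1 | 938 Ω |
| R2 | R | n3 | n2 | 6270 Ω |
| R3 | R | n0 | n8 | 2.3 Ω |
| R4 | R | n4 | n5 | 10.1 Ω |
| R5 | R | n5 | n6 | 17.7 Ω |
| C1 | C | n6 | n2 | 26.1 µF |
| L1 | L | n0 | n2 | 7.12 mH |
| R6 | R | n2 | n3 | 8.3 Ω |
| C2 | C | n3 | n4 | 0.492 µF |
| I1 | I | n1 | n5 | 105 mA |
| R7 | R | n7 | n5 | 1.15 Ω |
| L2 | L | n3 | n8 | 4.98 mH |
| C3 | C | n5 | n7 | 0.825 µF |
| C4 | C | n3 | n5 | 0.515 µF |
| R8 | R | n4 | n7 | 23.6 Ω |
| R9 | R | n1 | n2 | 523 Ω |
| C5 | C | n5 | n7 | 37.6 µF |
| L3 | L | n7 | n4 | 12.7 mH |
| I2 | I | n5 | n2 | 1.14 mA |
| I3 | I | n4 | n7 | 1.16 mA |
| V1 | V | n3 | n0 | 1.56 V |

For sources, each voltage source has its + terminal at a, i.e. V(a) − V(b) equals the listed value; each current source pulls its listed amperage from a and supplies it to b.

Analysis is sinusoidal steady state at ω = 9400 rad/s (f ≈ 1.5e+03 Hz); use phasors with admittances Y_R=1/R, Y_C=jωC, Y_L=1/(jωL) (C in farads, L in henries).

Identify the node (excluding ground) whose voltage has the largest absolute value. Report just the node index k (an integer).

Apply KCL at each of the 8 non-ground nodes and solve the resulting linear system.
Node n1: branches {R1, I1, R9} → V_1 = -34.13+0.01908j
Node n2: branches {R2, C1, L1, R6, R9, I2} → V_2 = 1.799+0.07450j
Node n3: branches {R2, R6, C2, L2, C4, V1} → V_3 = 1.560+0.000j
Node n4: branches {R4, C2, R8, L3, I3} → V_4 = 3.425-0.7011j
Node n5: branches {R4, R5, I1, R7, C3, C4, C5, I2} → V_5 = 3.453-0.6379j
Node n6: branches {R5, C1} → V_6 = 1.727-0.3230j
Node n7: branches {R7, C3, R8, C5, L3, I3} → V_7 = 3.452-0.6400j
Node n8: branches {R1, R3, L2} → V_8 = -0.07955-0.08031j
Source currents: i(V1)=0.03347+0.06180j

1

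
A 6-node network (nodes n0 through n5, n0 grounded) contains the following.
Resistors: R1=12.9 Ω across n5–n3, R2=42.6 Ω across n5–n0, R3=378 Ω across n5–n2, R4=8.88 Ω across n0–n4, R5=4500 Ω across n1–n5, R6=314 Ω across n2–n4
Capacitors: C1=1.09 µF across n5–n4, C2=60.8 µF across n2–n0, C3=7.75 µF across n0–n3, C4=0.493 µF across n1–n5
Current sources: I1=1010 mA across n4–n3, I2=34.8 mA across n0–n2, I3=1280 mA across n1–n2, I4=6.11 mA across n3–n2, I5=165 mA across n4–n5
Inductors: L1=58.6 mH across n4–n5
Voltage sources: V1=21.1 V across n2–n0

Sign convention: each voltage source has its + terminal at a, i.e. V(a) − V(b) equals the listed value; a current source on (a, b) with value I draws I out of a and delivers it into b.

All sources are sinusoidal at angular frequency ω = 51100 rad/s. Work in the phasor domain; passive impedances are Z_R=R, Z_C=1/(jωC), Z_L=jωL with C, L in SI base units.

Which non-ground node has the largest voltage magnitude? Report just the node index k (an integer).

MNA unknowns: 5 node voltages V₁..V_5 plus 1 source current (V1)
R1: Y=0.07752+0.000j on G[5,3]
R2: Y=0.02347+0.000j on G[5,0]
C1: Y=0.000+0.05570j on G[5,4]
R3: Y=0.002646+0.000j on G[5,2]
C2: Y=0.000+3.107j on G[2,0]
I1: z[4]−=1.01, z[3]+=1.01
R4: Y=0.1126+0.000j on G[0,4]
R5: Y=0.0002222+0.000j on G[1,5]
I2: z[0]−=0.0348, z[2]+=0.0348
I3: z[1]−=1.28, z[2]+=1.28
R6: Y=0.003185+0.000j on G[2,4]
I4: z[3]−=0.00611, z[2]+=0.00611
I5: z[4]−=0.165, z[5]+=0.165
C3: Y=0.000+0.3960j on G[0,3]
L1: Y=0.000-0.0003340j on G[4,5]
C4: Y=0.000+0.02519j on G[1,5]
V1: row V2−V0=21.1, i_V1 at 2,0
solve → V1=-10.56+50.67j, V2=21.10+0.000j, V3=0.07852-0.5408j, V4=-9.613-0.2370j, V5=-10.11-0.1396j
aux → i_V1=1.141-65.56j

1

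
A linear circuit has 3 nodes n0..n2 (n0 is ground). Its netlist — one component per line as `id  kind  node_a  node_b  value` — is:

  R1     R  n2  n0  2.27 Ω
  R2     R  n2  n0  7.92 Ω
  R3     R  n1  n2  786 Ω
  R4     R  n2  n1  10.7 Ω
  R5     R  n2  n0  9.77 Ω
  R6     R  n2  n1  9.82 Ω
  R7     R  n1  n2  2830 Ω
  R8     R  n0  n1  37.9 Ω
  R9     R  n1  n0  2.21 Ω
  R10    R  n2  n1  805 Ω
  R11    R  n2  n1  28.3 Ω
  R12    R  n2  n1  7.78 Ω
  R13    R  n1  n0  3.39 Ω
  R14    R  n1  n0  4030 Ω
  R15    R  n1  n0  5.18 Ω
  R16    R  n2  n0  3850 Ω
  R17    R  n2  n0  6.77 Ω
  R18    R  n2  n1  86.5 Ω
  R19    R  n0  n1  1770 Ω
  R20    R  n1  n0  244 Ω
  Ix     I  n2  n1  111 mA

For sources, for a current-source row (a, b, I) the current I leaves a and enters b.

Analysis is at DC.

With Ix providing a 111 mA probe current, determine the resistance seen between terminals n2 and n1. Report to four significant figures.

Element admittances at DC:
  Y(R1) = 0.4405 S between n2,n0
  Y(R2) = 0.1263 S between n2,n0
  Y(R3) = 0.001272 S between n1,n2
  Y(R4) = 0.09346 S between n2,n1
  Y(R5) = 0.1024 S between n2,n0
  Y(R6) = 0.1018 S between n2,n1
  Y(R7) = 0.0003534 S between n1,n2
  Y(R8) = 0.02639 S between n0,n1
  Y(R9) = 0.4525 S between n1,n0
  Y(R10) = 0.001242 S between n2,n1
  Y(R11) = 0.03534 S between n2,n1
  Y(R12) = 0.1285 S between n2,n1
  Y(R13) = 0.2950 S between n1,n0
  Y(R14) = 0.0002481 S between n1,n0
  Y(R15) = 0.1931 S between n1,n0
  Y(R16) = 0.0002597 S between n2,n0
  Y(R17) = 0.1477 S between n2,n0
  Y(R18) = 0.01156 S between n2,n1
  Y(R19) = 0.0005650 S between n0,n1
  Y(R20) = 0.004098 S between n1,n0
  Ix: injects 0.111 A into n1 (from n2)
Assemble and solve the 2×2 MNA system:
  V(n1)=0.06202  V(n2)=-0.07376

R_eq = 1.223 Ω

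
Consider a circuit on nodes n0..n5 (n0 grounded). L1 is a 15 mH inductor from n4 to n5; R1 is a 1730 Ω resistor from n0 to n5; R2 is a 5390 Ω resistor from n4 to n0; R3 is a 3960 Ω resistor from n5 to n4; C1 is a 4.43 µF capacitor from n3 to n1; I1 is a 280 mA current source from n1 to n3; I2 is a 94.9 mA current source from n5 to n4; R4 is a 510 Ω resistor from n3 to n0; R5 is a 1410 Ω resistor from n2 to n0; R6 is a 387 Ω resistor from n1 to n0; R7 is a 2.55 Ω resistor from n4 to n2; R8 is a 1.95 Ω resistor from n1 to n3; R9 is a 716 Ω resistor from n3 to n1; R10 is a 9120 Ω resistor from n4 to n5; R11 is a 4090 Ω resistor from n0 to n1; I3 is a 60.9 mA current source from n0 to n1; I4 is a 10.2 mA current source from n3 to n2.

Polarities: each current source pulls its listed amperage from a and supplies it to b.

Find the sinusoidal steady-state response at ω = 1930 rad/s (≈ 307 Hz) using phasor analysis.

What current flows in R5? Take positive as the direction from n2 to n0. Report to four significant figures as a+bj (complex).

Element admittances at ω=1930 rad/s:
  Y(L1) = 0.000-0.03454j S between n4,n5
  Y(R1) = 0.0005780+0.000j S between n0,n5
  Y(R2) = 0.0001855+0.000j S between n4,n0
  Y(R3) = 0.0002525+0.000j S between n5,n4
  Y(C1) = 0.000+0.008550j S between n3,n1
  I1: injects 0.28 A into n3 (from n1)
  I2: injects 0.0949 A into n4 (from n5)
  Y(R4) = 0.001961+0.000j S between n3,n0
  Y(R5) = 0.0007092+0.000j S between n2,n0
  Y(R6) = 0.002584+0.000j S between n1,n0
  Y(R7) = 0.3922+0.000j S between n4,n2
  Y(R8) = 0.5128+0.000j S between n1,n3
  Y(R9) = 0.001397+0.000j S between n3,n1
  Y(R10) = 0.0001096+0.000j S between n4,n5
  Y(R11) = 0.0002445+0.000j S between n0,n1
  I3: injects 0.0609 A into n1 (from n0)
  I4: injects 0.0102 A into n2 (from n3)
Assemble and solve the 5×5 MNA system:
  V(n1)=10.39+0.003281j  V(n2)=6.956+1.122j  V(n3)=10.87-0.004733j  V(n4)=6.942+1.124j  V(n5)=6.883-1.738j

0.004933+0.0007959j A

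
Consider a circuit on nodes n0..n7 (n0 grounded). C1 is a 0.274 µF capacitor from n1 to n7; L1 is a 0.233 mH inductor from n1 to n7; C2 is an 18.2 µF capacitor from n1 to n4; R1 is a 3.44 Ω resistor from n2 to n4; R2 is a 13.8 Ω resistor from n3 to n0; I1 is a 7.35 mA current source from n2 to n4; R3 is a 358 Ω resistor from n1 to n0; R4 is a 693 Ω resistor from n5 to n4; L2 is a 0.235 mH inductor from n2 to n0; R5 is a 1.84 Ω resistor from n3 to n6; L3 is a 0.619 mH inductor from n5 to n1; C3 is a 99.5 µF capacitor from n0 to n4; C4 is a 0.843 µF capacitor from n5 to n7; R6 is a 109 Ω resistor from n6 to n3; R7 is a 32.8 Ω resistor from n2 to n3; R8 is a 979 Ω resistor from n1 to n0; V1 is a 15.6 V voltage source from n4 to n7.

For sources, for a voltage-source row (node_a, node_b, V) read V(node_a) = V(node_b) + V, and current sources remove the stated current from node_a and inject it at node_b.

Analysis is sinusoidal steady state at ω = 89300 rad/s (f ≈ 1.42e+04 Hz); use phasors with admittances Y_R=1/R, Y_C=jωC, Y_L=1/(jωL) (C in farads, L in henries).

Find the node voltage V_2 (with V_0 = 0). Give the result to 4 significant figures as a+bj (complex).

Element admittances at ω=89300 rad/s:
  Y(C1) = 0.000+0.02447j S between n1,n7
  Y(L1) = 0.000-0.04806j S between n1,n7
  Y(C2) = 0.000+1.625j S between n1,n4
  Y(R1) = 0.2907+0.000j S between n2,n4
  Y(R2) = 0.07246+0.000j S between n3,n0
  I1: injects 0.00735 A into n4 (from n2)
  Y(R3) = 0.002793+0.000j S between n1,n0
  Y(R4) = 0.001443+0.000j S between n5,n4
  Y(L2) = 0.000-0.04765j S between n2,n0
  Y(R5) = 0.5435+0.000j S between n3,n6
  Y(L3) = 0.000-0.01809j S between n5,n1
  Y(C3) = 0.000+8.885j S between n0,n4
  Y(C4) = 0.000+0.07528j S between n5,n7
  Y(R6) = 0.009174+0.000j S between n6,n3
  Y(R7) = 0.03049+0.000j S between n2,n3
  Y(R8) = 0.001021+0.000j S between n1,n0
  V1: constraint V(n4)−V(n7) = 15.6
Assemble and solve the 8×8 MNA system:
  V(n1)=0.4684+0.007239j  V(n2)=-0.02314-0.003414j  V(n3)=-0.006851-0.001011j  V(n4)=-0.0001189+0.0001269j  V(n5)=-20.67-0.5237j  V(n6)=-0.006851-0.001011j  V(n7)=-15.60+0.0001269j
  i(V1)=-0.03960+0.7608j

-0.02314-0.003414j V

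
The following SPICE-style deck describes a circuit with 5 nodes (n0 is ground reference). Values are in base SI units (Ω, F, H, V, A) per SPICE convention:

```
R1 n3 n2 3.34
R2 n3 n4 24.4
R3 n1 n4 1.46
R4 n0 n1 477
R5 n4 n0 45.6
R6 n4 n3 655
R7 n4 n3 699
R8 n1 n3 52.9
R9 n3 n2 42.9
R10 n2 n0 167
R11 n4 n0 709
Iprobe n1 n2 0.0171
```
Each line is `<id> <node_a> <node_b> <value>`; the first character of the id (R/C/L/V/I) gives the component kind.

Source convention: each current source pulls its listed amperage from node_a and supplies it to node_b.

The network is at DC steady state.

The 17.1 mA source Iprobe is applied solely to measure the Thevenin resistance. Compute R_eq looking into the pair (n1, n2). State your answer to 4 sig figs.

R_eq = 18.14 Ω

Apply KCL at each of the 4 non-ground nodes and solve the resulting linear system.
Node n1: branches {R3, R4, R8, Iprobe} → V_1 = -0.07213
Node n2: branches {R1, R9, R10, Iprobe} → V_2 = 0.2381
Node n3: branches {R1, R2, R6, R7, R8, R9} → V_3 = 0.1895
Node n4: branches {R2, R3, R5, R6, R7, R11} → V_4 = -0.05461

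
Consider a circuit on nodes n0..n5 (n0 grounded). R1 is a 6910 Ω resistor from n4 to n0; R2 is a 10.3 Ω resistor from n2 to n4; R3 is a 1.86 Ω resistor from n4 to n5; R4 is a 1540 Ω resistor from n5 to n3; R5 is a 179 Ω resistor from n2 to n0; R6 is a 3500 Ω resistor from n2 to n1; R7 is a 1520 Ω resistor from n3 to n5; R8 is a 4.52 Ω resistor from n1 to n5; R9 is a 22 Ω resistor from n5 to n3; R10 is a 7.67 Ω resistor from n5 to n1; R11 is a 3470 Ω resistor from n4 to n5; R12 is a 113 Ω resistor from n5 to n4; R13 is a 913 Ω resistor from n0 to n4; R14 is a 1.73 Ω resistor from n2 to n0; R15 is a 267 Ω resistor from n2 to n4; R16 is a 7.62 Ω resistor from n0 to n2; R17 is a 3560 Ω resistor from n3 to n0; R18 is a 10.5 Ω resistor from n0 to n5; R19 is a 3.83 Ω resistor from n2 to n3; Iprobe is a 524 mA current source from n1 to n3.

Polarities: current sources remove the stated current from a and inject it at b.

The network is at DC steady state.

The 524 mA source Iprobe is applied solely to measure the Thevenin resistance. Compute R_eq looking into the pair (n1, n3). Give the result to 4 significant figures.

R_eq = 9.510 Ω

MNA unknowns: 5 node voltages V₁..V_5
R1: Y=0.0001447 on G[4,0]
R2: Y=0.09709 on G[2,4]
R3: Y=0.5376 on G[4,5]
R4: Y=0.0006494 on G[5,3]
R5: Y=0.005587 on G[2,0]
R6: Y=0.0002857 on G[2,1]
R7: Y=0.0006579 on G[3,5]
R8: Y=0.2212 on G[1,5]
R9: Y=0.04545 on G[5,3]
R10: Y=0.1304 on G[5,1]
R11: Y=0.0002882 on G[4,5]
R12: Y=0.008850 on G[5,4]
R13: Y=0.001095 on G[0,4]
R14: Y=0.5780 on G[2,0]
R15: Y=0.003745 on G[2,4]
R16: Y=0.1312 on G[0,2]
R17: Y=0.0002809 on G[3,0]
R18: Y=0.09524 on G[0,5]
R19: Y=0.2611 on G[2,3]
Iprobe: z[1]−=0.524, z[3]+=0.524
solve → V1=-3.353, V2=0.2506, V3=1.630, V4=-1.533, V5=-1.866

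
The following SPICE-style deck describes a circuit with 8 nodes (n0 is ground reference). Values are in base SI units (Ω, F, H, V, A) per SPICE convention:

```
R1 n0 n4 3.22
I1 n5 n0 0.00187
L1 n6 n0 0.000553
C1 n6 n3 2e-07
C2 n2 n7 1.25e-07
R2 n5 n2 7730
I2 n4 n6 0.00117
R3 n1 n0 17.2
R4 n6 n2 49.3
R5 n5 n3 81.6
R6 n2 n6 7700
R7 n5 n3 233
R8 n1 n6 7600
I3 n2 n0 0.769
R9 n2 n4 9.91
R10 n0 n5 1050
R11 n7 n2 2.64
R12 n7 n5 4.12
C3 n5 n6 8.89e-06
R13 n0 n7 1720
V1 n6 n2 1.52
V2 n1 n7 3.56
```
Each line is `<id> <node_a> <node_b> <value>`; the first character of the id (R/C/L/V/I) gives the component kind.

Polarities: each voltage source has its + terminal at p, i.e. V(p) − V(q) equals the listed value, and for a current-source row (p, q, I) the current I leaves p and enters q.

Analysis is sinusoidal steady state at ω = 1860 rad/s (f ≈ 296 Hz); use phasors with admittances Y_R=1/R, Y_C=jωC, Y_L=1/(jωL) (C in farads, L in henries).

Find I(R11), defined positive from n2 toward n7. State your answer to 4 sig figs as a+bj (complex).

0.09296-0.06477j A

MNA unknowns: 7 node voltages V₁..V_7 plus 2 source currents (V1, V2)
R1: Y=0.3106+0.000j on G[0,4]
I1: z[5]−=0.00187, z[0]+=0.00187
L1: Y=0.000-0.9722j on G[6,0]
C1: Y=0.000+0.0003720j on G[6,3]
C2: Y=0.000+0.0002325j on G[2,7]
R2: Y=0.0001294+0.000j on G[5,2]
I2: z[4]−=0.00117, z[6]+=0.00117
R3: Y=0.05814+0.000j on G[1,0]
R4: Y=0.02028+0.000j on G[6,2]
R5: Y=0.01225+0.000j on G[5,3]
R6: Y=0.0001299+0.000j on G[2,6]
R7: Y=0.004292+0.000j on G[5,3]
R8: Y=0.0001316+0.000j on G[1,6]
I3: z[2]−=0.769, z[0]+=0.769
R9: Y=0.1009+0.000j on G[2,4]
R10: Y=0.0009524+0.000j on G[0,5]
R11: Y=0.3788+0.000j on G[7,2]
R12: Y=0.2427+0.000j on G[7,5]
C3: Y=0.000+0.01654j on G[5,6]
R13: Y=0.0005814+0.000j on G[0,7]
V1: row V6−V2=1.52, i_V1 at 6,2
V2: row V1−V7=3.56, i_V2 at 1,7
solve → V1=1.698-0.5930j, V2=-1.616-0.7640j, V3=-1.834-0.4307j, V4=-0.3992-0.1874j, V5=-1.841-0.4698j, V6=-0.09613-0.7640j, V7=-1.862-0.5930j
aux → i_V1=0.7082-0.1229j, i_V2=-0.09898+0.03446j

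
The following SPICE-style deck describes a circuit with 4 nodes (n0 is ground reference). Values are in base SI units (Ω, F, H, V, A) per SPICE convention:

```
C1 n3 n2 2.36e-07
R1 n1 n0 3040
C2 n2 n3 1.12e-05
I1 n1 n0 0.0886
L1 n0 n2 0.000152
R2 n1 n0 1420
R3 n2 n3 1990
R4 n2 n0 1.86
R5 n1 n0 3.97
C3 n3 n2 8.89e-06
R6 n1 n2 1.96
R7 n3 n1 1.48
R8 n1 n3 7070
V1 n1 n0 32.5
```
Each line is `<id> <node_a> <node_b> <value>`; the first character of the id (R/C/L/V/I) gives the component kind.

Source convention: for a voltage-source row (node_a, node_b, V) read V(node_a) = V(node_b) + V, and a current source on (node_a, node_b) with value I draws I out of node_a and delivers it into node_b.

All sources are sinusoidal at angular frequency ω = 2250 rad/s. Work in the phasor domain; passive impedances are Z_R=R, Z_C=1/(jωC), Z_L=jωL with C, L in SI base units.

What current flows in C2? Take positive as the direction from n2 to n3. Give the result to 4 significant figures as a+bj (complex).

Apply KCL at each of the 3 non-ground nodes and solve the resulting linear system.
Node n1: branches {R1, I1, R2, R5, R6, R7, R8, V1} → V_1 = 32.50+0.000j
Node n2: branches {C1, C2, L1, R3, R4, C3, R6} → V_2 = 1.417+5.283j
Node n3: branches {C1, C2, R3, C3, R7, R8} → V_3 = 31.98-2.063j
Source currents: i(V1)=-24.52+1.302j

-0.1851-0.7702j A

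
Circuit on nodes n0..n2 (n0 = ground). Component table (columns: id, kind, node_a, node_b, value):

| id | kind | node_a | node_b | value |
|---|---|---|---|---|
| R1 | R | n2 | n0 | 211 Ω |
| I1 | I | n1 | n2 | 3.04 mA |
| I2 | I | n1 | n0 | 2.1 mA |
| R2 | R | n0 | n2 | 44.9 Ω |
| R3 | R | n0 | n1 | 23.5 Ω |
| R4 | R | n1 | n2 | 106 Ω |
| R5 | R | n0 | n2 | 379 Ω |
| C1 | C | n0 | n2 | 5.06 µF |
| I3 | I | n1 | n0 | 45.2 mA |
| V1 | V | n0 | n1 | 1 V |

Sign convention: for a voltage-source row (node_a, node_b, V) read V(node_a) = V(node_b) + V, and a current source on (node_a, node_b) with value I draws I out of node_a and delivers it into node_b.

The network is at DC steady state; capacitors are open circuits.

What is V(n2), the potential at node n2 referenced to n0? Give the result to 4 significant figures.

-0.1636 V

MNA unknowns: 2 node voltages V₁..V_2 plus 1 source current (V1)
R1: Y=0.004739 on G[2,0]
I1: z[1]−=0.00304, z[2]+=0.00304
I2: z[1]−=0.0021, z[0]+=0.0021
R2: Y=0.02227 on G[0,2]
R3: Y=0.04255 on G[0,1]
R4: Y=0.009434 on G[1,2]
R5: Y=0.002639 on G[0,2]
C1: Y=0.000 on G[0,2]
I3: z[1]−=0.0452, z[0]+=0.0452
V1: row V0−V1=1, i_V1 at 0,1
solve → V1=-1.000, V2=-0.1636
aux → i_V1=-0.0001038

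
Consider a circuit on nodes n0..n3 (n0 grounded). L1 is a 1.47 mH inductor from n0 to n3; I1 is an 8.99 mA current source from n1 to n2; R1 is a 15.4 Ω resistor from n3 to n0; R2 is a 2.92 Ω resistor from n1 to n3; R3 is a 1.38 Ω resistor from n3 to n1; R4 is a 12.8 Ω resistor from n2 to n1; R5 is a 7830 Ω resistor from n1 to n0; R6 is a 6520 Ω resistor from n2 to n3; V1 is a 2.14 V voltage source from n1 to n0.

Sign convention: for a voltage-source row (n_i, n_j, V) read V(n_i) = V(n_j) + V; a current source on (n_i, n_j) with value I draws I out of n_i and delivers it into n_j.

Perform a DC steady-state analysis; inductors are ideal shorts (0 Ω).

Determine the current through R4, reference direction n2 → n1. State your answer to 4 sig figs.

MNA unknowns: 3 node voltages V₁..V_3 plus 2 source currents (L1, V1)
L1: row V0−V3=0, i_L1 at 0,3
I1: z[1]−=0.00899, z[2]+=0.00899
R1: Y=0.06494 on G[3,0]
R2: Y=0.3425 on G[1,3]
R3: Y=0.7246 on G[3,1]
R4: Y=0.07812 on G[2,1]
R5: Y=0.0001277 on G[1,0]
R6: Y=0.0001534 on G[2,3]
V1: row V1−V0=2.14, i_V1 at 1,0
solve → V1=2.140, V2=2.251, V3=0.000
aux → i_L1=-2.284, i_V1=-2.284

0.008645 A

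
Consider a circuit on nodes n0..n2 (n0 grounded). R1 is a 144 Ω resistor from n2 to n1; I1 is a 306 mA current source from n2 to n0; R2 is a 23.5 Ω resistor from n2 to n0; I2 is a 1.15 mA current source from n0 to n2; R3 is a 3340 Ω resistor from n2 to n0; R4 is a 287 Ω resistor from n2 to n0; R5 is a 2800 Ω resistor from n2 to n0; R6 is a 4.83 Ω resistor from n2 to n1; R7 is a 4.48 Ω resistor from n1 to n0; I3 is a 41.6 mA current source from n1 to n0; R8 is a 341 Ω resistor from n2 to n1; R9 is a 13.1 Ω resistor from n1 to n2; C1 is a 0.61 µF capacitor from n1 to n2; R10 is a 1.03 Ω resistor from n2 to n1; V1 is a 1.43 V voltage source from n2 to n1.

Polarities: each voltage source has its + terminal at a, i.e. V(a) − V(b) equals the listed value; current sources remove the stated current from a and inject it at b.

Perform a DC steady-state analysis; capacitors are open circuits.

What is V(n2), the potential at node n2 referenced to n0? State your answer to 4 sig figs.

-0.1010 V

Apply KCL at each of the 2 non-ground nodes and solve the resulting linear system.
Node n1: branches {R1, R6, R7, I3, R8, R9, C1, R10, V1} → V_1 = -1.531
Node n2: branches {R1, I1, R2, I2, R3, R4, R5, R6, R8, R9, C1, R10, V1} → V_2 = -0.1010
Source currents: i(V1)=-2.108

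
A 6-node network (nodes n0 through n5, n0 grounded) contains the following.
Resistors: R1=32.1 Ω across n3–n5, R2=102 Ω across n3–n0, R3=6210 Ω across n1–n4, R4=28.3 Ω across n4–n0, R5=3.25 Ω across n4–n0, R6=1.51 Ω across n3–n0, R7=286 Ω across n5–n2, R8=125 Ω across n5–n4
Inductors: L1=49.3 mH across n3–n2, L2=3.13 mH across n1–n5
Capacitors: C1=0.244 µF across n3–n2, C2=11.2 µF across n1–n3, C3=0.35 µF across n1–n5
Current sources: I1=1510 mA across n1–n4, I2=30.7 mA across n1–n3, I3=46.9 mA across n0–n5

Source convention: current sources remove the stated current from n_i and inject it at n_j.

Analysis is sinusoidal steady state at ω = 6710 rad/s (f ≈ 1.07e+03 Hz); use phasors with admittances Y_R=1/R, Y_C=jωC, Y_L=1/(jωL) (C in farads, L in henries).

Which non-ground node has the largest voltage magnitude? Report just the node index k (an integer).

1

Element admittances at ω=6710 rad/s:
  Y(R1) = 0.03115+0.000j S between n3,n5
  Y(R2) = 0.009804+0.000j S between n3,n0
  Y(R3) = 0.0001610+0.000j S between n1,n4
  Y(L1) = 0.000-0.003023j S between n3,n2
  Y(C1) = 0.000+0.001637j S between n3,n2
  Y(R4) = 0.03534+0.000j S between n4,n0
  I1: injects 1.51 A into n4 (from n1)
  Y(C2) = 0.000+0.07515j S between n1,n3
  Y(R5) = 0.3077+0.000j S between n4,n0
  Y(C3) = 0.000+0.002348j S between n1,n5
  I2: injects 0.0307 A into n3 (from n1)
  Y(R6) = 0.6623+0.000j S between n3,n0
  Y(L2) = 0.000-0.04761j S between n1,n5
  Y(R7) = 0.003497+0.000j S between n5,n2
  Y(R8) = 0.008000+0.000j S between n5,n4
  I3: injects 0.0469 A into n5 (from n0)
Assemble and solve the 5×5 MNA system:
  V(n1)=-12.02+22.61j  V(n2)=-3.098+18.32j  V(n3)=-2.171-0.2225j  V(n4)=4.391+0.4360j  V(n5)=4.249+18.68j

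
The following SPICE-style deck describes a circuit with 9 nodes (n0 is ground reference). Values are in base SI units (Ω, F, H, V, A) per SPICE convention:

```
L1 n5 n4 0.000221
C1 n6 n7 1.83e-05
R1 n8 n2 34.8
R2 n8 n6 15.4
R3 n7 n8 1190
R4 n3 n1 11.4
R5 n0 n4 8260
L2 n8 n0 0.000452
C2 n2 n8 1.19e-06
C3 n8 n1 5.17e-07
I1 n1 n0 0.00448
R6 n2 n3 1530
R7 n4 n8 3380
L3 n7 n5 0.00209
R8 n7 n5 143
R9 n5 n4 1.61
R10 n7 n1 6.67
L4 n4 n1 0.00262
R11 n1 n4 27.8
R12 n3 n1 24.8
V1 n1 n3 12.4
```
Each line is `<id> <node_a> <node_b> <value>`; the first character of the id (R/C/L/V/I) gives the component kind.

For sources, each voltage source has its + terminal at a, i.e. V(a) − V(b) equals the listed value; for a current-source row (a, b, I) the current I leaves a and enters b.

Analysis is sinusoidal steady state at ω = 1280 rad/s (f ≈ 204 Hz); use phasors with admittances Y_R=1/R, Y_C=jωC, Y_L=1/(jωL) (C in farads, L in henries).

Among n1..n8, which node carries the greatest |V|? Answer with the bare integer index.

3

Element admittances at ω=1280 rad/s:
  Y(L1) = 0.000-3.535j S between n5,n4
  Y(C1) = 0.000+0.02342j S between n6,n7
  Y(R1) = 0.02874+0.000j S between n8,n2
  Y(R2) = 0.06494+0.000j S between n8,n6
  Y(R3) = 0.0008403+0.000j S between n7,n8
  Y(R4) = 0.08772+0.000j S between n3,n1
  Y(R5) = 0.0001211+0.000j S between n0,n4
  Y(L2) = 0.000-1.728j S between n8,n0
  Y(C2) = 0.000+0.001523j S between n2,n8
  Y(C3) = 0.000+0.0006618j S between n8,n1
  I1: injects 0.00448 A into n0 (from n1)
  Y(R6) = 0.0006536+0.000j S between n2,n3
  Y(R7) = 0.0002959+0.000j S between n4,n8
  Y(L3) = 0.000-0.3738j S between n7,n5
  Y(R8) = 0.006993+0.000j S between n7,n5
  Y(R9) = 0.6211+0.000j S between n5,n4
  Y(R10) = 0.1499+0.000j S between n7,n1
  Y(L4) = 0.000-0.2982j S between n4,n1
  Y(R11) = 0.03597+0.000j S between n1,n4
  Y(R12) = 0.04032+0.000j S between n3,n1
  V1: constraint V(n1)−V(n3) = 12.4
Assemble and solve the 9×9 MNA system:
  V(n1)=0.06913-0.1274j  V(n2)=-0.2736+0.008811j  V(n3)=-12.33-0.1274j  V(n4)=0.06341-0.1327j  V(n5)=0.06293-0.1331j  V(n6)=0.04992+0.0006588j  V(n7)=0.05894-0.1377j  V(n8)=-9.294e-06-0.002596j
  i(V1)=-1.596-8.901e-05j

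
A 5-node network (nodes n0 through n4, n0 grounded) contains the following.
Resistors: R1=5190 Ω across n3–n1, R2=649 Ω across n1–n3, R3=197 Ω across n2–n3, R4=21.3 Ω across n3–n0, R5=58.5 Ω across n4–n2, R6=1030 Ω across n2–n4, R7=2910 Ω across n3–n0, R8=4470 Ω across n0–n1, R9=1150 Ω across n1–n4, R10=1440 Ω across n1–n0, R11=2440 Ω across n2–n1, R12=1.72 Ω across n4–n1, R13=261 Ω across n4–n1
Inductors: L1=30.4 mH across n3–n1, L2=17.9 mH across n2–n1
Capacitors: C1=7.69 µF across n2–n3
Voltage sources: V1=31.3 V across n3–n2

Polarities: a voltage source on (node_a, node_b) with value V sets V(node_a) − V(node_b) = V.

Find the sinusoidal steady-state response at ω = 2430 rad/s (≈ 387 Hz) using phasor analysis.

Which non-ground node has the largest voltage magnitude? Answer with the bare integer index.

Element admittances at ω=2430 rad/s:
  Y(R1) = 0.0001927+0.000j S between n3,n1
  Y(R2) = 0.001541+0.000j S between n1,n3
  Y(L1) = 0.000-0.01354j S between n3,n1
  Y(R3) = 0.005076+0.000j S between n2,n3
  Y(C1) = 0.000+0.01869j S between n2,n3
  Y(R4) = 0.04695+0.000j S between n3,n0
  Y(R5) = 0.01709+0.000j S between n4,n2
  Y(R6) = 0.0009709+0.000j S between n2,n4
  Y(L2) = 0.000-0.02299j S between n2,n1
  Y(R7) = 0.0003436+0.000j S between n3,n0
  Y(R8) = 0.0002237+0.000j S between n0,n1
  Y(R9) = 0.0008696+0.000j S between n1,n4
  Y(R10) = 0.0006944+0.000j S between n1,n0
  Y(R11) = 0.0004098+0.000j S between n2,n1
  Y(R12) = 0.5814+0.000j S between n4,n1
  Y(R13) = 0.003831+0.000j S between n4,n1
  V1: constraint V(n3)−V(n2) = 31.3
Assemble and solve the 5×5 MNA system:
  V(n1)=-21.12-3.184j  V(n2)=-30.89+0.06181j  V(n3)=0.4100+0.06181j  V(n4)=-21.41-3.087j
  i(V1)=-0.2595-0.3020j

2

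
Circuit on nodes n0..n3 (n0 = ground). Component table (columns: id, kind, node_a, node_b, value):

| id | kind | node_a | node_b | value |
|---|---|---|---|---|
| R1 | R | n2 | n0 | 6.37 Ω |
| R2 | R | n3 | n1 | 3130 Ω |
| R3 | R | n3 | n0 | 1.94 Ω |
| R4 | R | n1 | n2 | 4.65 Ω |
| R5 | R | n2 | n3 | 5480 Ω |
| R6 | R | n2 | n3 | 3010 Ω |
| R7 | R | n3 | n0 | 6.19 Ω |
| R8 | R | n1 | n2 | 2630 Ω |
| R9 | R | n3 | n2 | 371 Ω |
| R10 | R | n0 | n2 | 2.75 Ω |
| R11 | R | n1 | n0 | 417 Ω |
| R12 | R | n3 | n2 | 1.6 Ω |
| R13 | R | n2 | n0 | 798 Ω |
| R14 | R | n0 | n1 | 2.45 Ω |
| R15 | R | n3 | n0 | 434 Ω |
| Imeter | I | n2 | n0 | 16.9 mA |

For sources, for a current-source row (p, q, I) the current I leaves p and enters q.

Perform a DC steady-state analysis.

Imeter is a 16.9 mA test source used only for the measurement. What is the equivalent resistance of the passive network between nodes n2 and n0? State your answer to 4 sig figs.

R_eq = 1.011 Ω

Apply KCL at each of the 3 non-ground nodes and solve the resulting linear system.
Node n1: branches {R2, R4, R8, R11, R14} → V_1 = -0.005879
Node n2: branches {R1, R4, R5, R6, R8, R9, R10, R12, R13, Imeter} → V_2 = -0.01708
Node n3: branches {R2, R3, R5, R6, R7, R9, R12, R15} → V_3 = -0.008205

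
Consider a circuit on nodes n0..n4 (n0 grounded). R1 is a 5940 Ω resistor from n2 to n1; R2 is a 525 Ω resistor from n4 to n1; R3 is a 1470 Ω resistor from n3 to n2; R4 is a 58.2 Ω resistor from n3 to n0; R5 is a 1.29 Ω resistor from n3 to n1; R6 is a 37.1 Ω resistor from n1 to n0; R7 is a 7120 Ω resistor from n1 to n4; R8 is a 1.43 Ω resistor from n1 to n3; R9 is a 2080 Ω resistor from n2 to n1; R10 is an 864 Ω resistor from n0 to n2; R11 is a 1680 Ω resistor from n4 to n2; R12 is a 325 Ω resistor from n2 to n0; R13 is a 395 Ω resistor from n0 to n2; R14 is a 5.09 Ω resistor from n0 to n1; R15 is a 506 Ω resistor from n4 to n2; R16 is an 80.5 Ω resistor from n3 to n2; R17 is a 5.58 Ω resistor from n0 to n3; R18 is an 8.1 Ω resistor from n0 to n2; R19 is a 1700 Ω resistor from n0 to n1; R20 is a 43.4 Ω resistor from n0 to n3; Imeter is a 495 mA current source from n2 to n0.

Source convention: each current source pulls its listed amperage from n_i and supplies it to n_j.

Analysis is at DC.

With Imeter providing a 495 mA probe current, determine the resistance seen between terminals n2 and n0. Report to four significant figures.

MNA unknowns: 4 node voltages V₁..V_4
R1: Y=0.0001684 on G[2,1]
R2: Y=0.001905 on G[4,1]
R3: Y=0.0006803 on G[3,2]
R4: Y=0.01718 on G[3,0]
R5: Y=0.7752 on G[3,1]
R6: Y=0.02695 on G[1,0]
R7: Y=0.0001404 on G[1,4]
R8: Y=0.6993 on G[1,3]
R9: Y=0.0004808 on G[2,1]
R10: Y=0.001157 on G[0,2]
R11: Y=0.0005952 on G[4,2]
R12: Y=0.003077 on G[2,0]
R13: Y=0.002532 on G[0,2]
R14: Y=0.1965 on G[0,1]
R15: Y=0.001976 on G[4,2]
R16: Y=0.01242 on G[3,2]
R17: Y=0.1792 on G[0,3]
R18: Y=0.1235 on G[0,2]
R19: Y=0.0005882 on G[0,1]
R20: Y=0.02304 on G[0,3]
Imeter: z[2]−=0.495, z[0]+=0.495
solve → V1=-0.1051, V2=-3.423, V3=-0.1171, V4=-1.953

R_eq = 6.915 Ω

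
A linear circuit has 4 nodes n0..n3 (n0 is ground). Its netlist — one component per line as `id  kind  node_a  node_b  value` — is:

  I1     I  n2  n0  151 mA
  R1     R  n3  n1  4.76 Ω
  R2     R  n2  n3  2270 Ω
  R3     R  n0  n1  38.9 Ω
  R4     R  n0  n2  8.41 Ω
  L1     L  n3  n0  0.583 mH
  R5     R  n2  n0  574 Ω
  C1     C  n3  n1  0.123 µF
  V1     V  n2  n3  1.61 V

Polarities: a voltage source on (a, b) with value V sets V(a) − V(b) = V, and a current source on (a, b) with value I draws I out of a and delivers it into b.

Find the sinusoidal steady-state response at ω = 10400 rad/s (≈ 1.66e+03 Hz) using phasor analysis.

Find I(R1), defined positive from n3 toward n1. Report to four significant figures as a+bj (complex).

-0.02389-0.02715j A

MNA unknowns: 3 node voltages V₁..V_3 plus 1 source current (V1)
I1: z[2]−=0.151, z[0]+=0.151
R1: Y=0.2101+0.000j on G[3,1]
R2: Y=0.0004405+0.000j on G[2,3]
R3: Y=0.02571+0.000j on G[0,1]
R4: Y=0.1189+0.000j on G[0,2]
L1: Y=0.000-0.1649j on G[3,0]
R5: Y=0.001742+0.000j on G[2,0]
C1: Y=0.000+0.001279j on G[3,1]
V1: row V2−V3=1.61, i_V1 at 2,3
solve → V1=-0.9230-1.062j, V2=0.5733-1.191j, V3=-1.037-1.191j
aux → i_V1=-0.2209+0.1437j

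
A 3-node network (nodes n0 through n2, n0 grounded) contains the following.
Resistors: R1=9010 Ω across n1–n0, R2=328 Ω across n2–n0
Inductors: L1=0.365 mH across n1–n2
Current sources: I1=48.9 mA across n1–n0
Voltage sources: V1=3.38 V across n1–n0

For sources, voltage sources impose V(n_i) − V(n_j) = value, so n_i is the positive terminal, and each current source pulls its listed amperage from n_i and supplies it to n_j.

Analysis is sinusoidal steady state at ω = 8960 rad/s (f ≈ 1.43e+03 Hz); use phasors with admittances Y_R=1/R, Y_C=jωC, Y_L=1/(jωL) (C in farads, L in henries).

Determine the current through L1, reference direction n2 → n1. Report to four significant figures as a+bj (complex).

-0.01030+0.0001027j A

MNA unknowns: 2 node voltages V₁..V_2 plus 1 source current (V1)
R1: Y=0.0001110+0.000j on G[1,0]
L1: Y=0.000-0.3058j on G[1,2]
I1: z[1]−=0.0489, z[0]+=0.0489
R2: Y=0.003049+0.000j on G[2,0]
V1: row V1−V0=3.38, i_V1 at 1,0
solve → V1=3.380+0.000j, V2=3.380-0.03370j
aux → i_V1=-0.05958+0.0001027j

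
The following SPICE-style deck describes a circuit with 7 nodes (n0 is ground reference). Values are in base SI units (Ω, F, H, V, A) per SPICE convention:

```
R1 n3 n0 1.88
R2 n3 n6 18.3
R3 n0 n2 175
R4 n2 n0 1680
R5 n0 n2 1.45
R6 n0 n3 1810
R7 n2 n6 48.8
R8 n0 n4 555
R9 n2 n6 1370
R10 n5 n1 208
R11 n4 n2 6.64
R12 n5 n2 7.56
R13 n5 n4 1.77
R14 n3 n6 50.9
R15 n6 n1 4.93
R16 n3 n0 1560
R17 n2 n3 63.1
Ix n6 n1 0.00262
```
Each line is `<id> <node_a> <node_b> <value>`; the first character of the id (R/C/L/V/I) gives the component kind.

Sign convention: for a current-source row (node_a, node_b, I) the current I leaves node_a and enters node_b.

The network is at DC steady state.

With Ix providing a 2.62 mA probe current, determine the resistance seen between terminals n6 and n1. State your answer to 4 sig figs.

Element admittances at DC:
  Y(R1) = 0.5319 S between n3,n0
  Y(R2) = 0.05464 S between n3,n6
  Y(R3) = 0.005714 S between n0,n2
  Y(R4) = 0.0005952 S between n2,n0
  Y(R5) = 0.6897 S between n0,n2
  Y(R6) = 0.0005525 S between n0,n3
  Y(R7) = 0.02049 S between n2,n6
  Y(R8) = 0.001802 S between n0,n4
  Y(R9) = 0.0007299 S between n2,n6
  Y(R10) = 0.004808 S between n5,n1
  Y(R11) = 0.1506 S between n4,n2
  Y(R12) = 0.1323 S between n5,n2
  Y(R13) = 0.5650 S between n5,n4
  Y(R14) = 0.01965 S between n3,n6
  Y(R15) = 0.2028 S between n6,n1
  Y(R16) = 0.0006410 S between n3,n0
  Y(R17) = 0.01585 S between n2,n3
  Ix: injects 0.00262 A into n1 (from n6)
Assemble and solve the 6×6 MNA system:
  V(n1)=0.01200  V(n2)=5.632e-05  V(n3)=-7.431e-05  V(n4)=0.0002319  V(n5)=0.0002794  V(n6)=-0.0006354

R_eq = 4.824 Ω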